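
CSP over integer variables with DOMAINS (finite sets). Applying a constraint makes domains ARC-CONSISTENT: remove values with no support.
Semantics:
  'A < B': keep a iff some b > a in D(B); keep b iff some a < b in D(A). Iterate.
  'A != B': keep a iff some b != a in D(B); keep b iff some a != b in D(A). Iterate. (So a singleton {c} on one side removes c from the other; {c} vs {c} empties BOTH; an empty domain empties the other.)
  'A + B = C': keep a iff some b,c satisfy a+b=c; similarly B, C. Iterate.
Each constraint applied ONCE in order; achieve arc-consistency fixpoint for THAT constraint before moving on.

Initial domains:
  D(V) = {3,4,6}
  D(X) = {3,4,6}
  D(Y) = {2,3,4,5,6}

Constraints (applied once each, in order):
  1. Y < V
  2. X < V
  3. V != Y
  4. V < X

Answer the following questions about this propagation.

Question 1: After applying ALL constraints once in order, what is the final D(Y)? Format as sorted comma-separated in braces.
Constraint 1 (Y < V) on D(Y)={2,3,4,5,6} D(V)={3,4,6}: Y {2,3,4,5,6}->{2,3,4,5}
Constraint 2 (X < V) on D(X)={3,4,6} D(V)={3,4,6}: X {3,4,6}->{3,4}; V {3,4,6}->{4,6}
Constraint 3 (V != Y) on D(V)={4,6} D(Y)={2,3,4,5}: no change
Constraint 4 (V < X) on D(V)={4,6} D(X)={3,4}: V {4,6}->{}; X {3,4}->{}
So after all 4 constraints: D(Y) = {2,3,4,5}

Answer: {2,3,4,5}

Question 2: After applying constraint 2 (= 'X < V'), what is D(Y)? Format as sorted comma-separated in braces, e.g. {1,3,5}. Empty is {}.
Answer: {2,3,4,5}

Derivation:
Constraint 1 (Y < V) on D(Y)={2,3,4,5,6} D(V)={3,4,6}: Y {2,3,4,5,6}->{2,3,4,5}
Constraint 2 (X < V) on D(X)={3,4,6} D(V)={3,4,6}: X {3,4,6}->{3,4}; V {3,4,6}->{4,6}
So after constraint 2: D(Y) = {2,3,4,5}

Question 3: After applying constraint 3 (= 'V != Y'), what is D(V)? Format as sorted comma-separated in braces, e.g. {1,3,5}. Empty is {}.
Constraint 1 (Y < V) on D(Y)={2,3,4,5,6} D(V)={3,4,6}: Y {2,3,4,5,6}->{2,3,4,5}
Constraint 2 (X < V) on D(X)={3,4,6} D(V)={3,4,6}: X {3,4,6}->{3,4}; V {3,4,6}->{4,6}
Constraint 3 (V != Y) on D(V)={4,6} D(Y)={2,3,4,5}: no change
So after constraint 3: D(V) = {4,6}

Answer: {4,6}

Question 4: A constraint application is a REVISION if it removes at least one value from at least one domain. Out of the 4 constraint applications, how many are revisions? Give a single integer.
Constraint 1 (Y < V) on D(Y)={2,3,4,5,6} D(V)={3,4,6}: Y {2,3,4,5,6}->{2,3,4,5} => REVISION
Constraint 2 (X < V) on D(X)={3,4,6} D(V)={3,4,6}: X {3,4,6}->{3,4}; V {3,4,6}->{4,6} => REVISION
Constraint 3 (V != Y) on D(V)={4,6} D(Y)={2,3,4,5}: no change => not a revision
Constraint 4 (V < X) on D(V)={4,6} D(X)={3,4}: V {4,6}->{}; X {3,4}->{} => REVISION
Total revisions = 3

Answer: 3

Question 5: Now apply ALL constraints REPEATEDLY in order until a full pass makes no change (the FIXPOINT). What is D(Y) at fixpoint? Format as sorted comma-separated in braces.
pass 0 (initial): D(Y)={2,3,4,5,6}
pass 1: V {3,4,6}->{}; X {3,4,6}->{}; Y {2,3,4,5,6}->{2,3,4,5}
pass 2: Y {2,3,4,5}->{}
pass 3: no change
Fixpoint after 3 passes: D(Y) = {}

Answer: {}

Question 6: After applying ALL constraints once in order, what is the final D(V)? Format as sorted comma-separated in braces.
Constraint 1 (Y < V) on D(Y)={2,3,4,5,6} D(V)={3,4,6}: Y {2,3,4,5,6}->{2,3,4,5}
Constraint 2 (X < V) on D(X)={3,4,6} D(V)={3,4,6}: X {3,4,6}->{3,4}; V {3,4,6}->{4,6}
Constraint 3 (V != Y) on D(V)={4,6} D(Y)={2,3,4,5}: no change
Constraint 4 (V < X) on D(V)={4,6} D(X)={3,4}: V {4,6}->{}; X {3,4}->{}
So after all 4 constraints: D(V) = {}

Answer: {}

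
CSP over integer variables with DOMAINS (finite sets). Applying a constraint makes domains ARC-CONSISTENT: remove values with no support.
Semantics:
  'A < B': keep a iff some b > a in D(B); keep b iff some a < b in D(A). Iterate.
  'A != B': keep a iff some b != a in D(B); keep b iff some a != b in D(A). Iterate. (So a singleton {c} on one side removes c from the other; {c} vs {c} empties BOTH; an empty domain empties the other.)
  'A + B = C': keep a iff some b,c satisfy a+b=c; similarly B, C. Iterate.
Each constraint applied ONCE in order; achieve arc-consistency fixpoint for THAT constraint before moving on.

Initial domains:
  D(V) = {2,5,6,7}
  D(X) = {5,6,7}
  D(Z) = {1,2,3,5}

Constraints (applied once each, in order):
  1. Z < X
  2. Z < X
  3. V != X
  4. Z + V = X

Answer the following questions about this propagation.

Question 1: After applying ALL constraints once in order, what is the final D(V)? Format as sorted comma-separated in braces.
Answer: {2,5,6}

Derivation:
Constraint 1 (Z < X) on D(Z)={1,2,3,5} D(X)={5,6,7}: no change
Constraint 2 (Z < X) on D(Z)={1,2,3,5} D(X)={5,6,7}: no change
Constraint 3 (V != X) on D(V)={2,5,6,7} D(X)={5,6,7}: no change
Constraint 4 (Z + V = X) on D(Z)={1,2,3,5} D(V)={2,5,6,7} D(X)={5,6,7}: V {2,5,6,7}->{2,5,6}
So after all 4 constraints: D(V) = {2,5,6}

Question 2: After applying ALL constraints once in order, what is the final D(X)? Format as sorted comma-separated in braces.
Answer: {5,6,7}

Derivation:
Constraint 1 (Z < X) on D(Z)={1,2,3,5} D(X)={5,6,7}: no change
Constraint 2 (Z < X) on D(Z)={1,2,3,5} D(X)={5,6,7}: no change
Constraint 3 (V != X) on D(V)={2,5,6,7} D(X)={5,6,7}: no change
Constraint 4 (Z + V = X) on D(Z)={1,2,3,5} D(V)={2,5,6,7} D(X)={5,6,7}: V {2,5,6,7}->{2,5,6}
So after all 4 constraints: D(X) = {5,6,7}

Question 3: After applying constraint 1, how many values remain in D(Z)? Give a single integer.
Constraint 1 (Z < X) on D(Z)={1,2,3,5} D(X)={5,6,7}: no change
So after constraint 1: D(Z)={1,2,3,5}, size = 4

Answer: 4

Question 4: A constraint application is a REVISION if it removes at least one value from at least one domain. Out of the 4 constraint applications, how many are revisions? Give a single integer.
Constraint 1 (Z < X) on D(Z)={1,2,3,5} D(X)={5,6,7}: no change => not a revision
Constraint 2 (Z < X) on D(Z)={1,2,3,5} D(X)={5,6,7}: no change => not a revision
Constraint 3 (V != X) on D(V)={2,5,6,7} D(X)={5,6,7}: no change => not a revision
Constraint 4 (Z + V = X) on D(Z)={1,2,3,5} D(V)={2,5,6,7} D(X)={5,6,7}: V {2,5,6,7}->{2,5,6} => REVISION
Total revisions = 1

Answer: 1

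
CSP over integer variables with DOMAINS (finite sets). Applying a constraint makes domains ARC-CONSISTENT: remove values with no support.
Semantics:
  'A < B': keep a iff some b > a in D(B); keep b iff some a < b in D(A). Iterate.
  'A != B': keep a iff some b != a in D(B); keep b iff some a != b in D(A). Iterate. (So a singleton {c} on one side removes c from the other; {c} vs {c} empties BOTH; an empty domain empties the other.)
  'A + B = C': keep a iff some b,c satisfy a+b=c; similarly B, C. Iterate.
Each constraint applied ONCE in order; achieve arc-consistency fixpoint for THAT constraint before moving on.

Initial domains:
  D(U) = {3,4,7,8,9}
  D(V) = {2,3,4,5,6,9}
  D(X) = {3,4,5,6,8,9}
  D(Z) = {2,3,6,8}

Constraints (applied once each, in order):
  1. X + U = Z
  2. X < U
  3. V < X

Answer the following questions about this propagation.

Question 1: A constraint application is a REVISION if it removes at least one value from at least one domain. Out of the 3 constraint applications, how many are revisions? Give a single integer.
Answer: 3

Derivation:
Constraint 1 (X + U = Z) on D(X)={3,4,5,6,8,9} D(U)={3,4,7,8,9} D(Z)={2,3,6,8}: X {3,4,5,6,8,9}->{3,4,5}; U {3,4,7,8,9}->{3,4}; Z {2,3,6,8}->{6,8} => REVISION
Constraint 2 (X < U) on D(X)={3,4,5} D(U)={3,4}: X {3,4,5}->{3}; U {3,4}->{4} => REVISION
Constraint 3 (V < X) on D(V)={2,3,4,5,6,9} D(X)={3}: V {2,3,4,5,6,9}->{2} => REVISION
Total revisions = 3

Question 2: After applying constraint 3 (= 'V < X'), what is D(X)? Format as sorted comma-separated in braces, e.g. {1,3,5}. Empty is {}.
Answer: {3}

Derivation:
Constraint 1 (X + U = Z) on D(X)={3,4,5,6,8,9} D(U)={3,4,7,8,9} D(Z)={2,3,6,8}: X {3,4,5,6,8,9}->{3,4,5}; U {3,4,7,8,9}->{3,4}; Z {2,3,6,8}->{6,8}
Constraint 2 (X < U) on D(X)={3,4,5} D(U)={3,4}: X {3,4,5}->{3}; U {3,4}->{4}
Constraint 3 (V < X) on D(V)={2,3,4,5,6,9} D(X)={3}: V {2,3,4,5,6,9}->{2}
So after constraint 3: D(X) = {3}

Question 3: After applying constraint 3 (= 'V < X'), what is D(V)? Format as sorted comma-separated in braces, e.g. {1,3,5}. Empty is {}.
Answer: {2}

Derivation:
Constraint 1 (X + U = Z) on D(X)={3,4,5,6,8,9} D(U)={3,4,7,8,9} D(Z)={2,3,6,8}: X {3,4,5,6,8,9}->{3,4,5}; U {3,4,7,8,9}->{3,4}; Z {2,3,6,8}->{6,8}
Constraint 2 (X < U) on D(X)={3,4,5} D(U)={3,4}: X {3,4,5}->{3}; U {3,4}->{4}
Constraint 3 (V < X) on D(V)={2,3,4,5,6,9} D(X)={3}: V {2,3,4,5,6,9}->{2}
So after constraint 3: D(V) = {2}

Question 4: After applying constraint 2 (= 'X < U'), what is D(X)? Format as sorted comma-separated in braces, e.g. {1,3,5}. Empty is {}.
Constraint 1 (X + U = Z) on D(X)={3,4,5,6,8,9} D(U)={3,4,7,8,9} D(Z)={2,3,6,8}: X {3,4,5,6,8,9}->{3,4,5}; U {3,4,7,8,9}->{3,4}; Z {2,3,6,8}->{6,8}
Constraint 2 (X < U) on D(X)={3,4,5} D(U)={3,4}: X {3,4,5}->{3}; U {3,4}->{4}
So after constraint 2: D(X) = {3}

Answer: {3}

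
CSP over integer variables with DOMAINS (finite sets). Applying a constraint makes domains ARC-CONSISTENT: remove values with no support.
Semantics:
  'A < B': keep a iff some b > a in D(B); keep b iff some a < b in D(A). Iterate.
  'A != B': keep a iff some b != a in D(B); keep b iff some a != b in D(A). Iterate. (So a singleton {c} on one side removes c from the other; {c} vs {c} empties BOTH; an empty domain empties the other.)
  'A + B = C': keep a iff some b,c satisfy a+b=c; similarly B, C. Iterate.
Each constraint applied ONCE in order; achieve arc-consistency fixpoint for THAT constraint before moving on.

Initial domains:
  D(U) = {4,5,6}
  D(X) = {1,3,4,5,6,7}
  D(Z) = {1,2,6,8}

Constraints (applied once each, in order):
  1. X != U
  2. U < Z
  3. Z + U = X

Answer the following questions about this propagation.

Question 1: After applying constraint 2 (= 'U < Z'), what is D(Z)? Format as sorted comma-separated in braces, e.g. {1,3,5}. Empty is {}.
Answer: {6,8}

Derivation:
Constraint 1 (X != U) on D(X)={1,3,4,5,6,7} D(U)={4,5,6}: no change
Constraint 2 (U < Z) on D(U)={4,5,6} D(Z)={1,2,6,8}: Z {1,2,6,8}->{6,8}
So after constraint 2: D(Z) = {6,8}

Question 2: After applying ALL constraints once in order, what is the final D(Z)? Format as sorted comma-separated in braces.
Answer: {}

Derivation:
Constraint 1 (X != U) on D(X)={1,3,4,5,6,7} D(U)={4,5,6}: no change
Constraint 2 (U < Z) on D(U)={4,5,6} D(Z)={1,2,6,8}: Z {1,2,6,8}->{6,8}
Constraint 3 (Z + U = X) on D(Z)={6,8} D(U)={4,5,6} D(X)={1,3,4,5,6,7}: Z {6,8}->{}; U {4,5,6}->{}; X {1,3,4,5,6,7}->{}
So after all 3 constraints: D(Z) = {}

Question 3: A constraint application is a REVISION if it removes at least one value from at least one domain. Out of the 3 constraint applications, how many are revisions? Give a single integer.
Answer: 2

Derivation:
Constraint 1 (X != U) on D(X)={1,3,4,5,6,7} D(U)={4,5,6}: no change => not a revision
Constraint 2 (U < Z) on D(U)={4,5,6} D(Z)={1,2,6,8}: Z {1,2,6,8}->{6,8} => REVISION
Constraint 3 (Z + U = X) on D(Z)={6,8} D(U)={4,5,6} D(X)={1,3,4,5,6,7}: Z {6,8}->{}; U {4,5,6}->{}; X {1,3,4,5,6,7}->{} => REVISION
Total revisions = 2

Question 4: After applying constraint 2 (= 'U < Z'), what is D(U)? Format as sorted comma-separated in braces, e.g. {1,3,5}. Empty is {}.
Answer: {4,5,6}

Derivation:
Constraint 1 (X != U) on D(X)={1,3,4,5,6,7} D(U)={4,5,6}: no change
Constraint 2 (U < Z) on D(U)={4,5,6} D(Z)={1,2,6,8}: Z {1,2,6,8}->{6,8}
So after constraint 2: D(U) = {4,5,6}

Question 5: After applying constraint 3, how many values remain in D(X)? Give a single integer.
Constraint 1 (X != U) on D(X)={1,3,4,5,6,7} D(U)={4,5,6}: no change
Constraint 2 (U < Z) on D(U)={4,5,6} D(Z)={1,2,6,8}: Z {1,2,6,8}->{6,8}
Constraint 3 (Z + U = X) on D(Z)={6,8} D(U)={4,5,6} D(X)={1,3,4,5,6,7}: Z {6,8}->{}; U {4,5,6}->{}; X {1,3,4,5,6,7}->{}
So after constraint 3: D(X)={}, size = 0

Answer: 0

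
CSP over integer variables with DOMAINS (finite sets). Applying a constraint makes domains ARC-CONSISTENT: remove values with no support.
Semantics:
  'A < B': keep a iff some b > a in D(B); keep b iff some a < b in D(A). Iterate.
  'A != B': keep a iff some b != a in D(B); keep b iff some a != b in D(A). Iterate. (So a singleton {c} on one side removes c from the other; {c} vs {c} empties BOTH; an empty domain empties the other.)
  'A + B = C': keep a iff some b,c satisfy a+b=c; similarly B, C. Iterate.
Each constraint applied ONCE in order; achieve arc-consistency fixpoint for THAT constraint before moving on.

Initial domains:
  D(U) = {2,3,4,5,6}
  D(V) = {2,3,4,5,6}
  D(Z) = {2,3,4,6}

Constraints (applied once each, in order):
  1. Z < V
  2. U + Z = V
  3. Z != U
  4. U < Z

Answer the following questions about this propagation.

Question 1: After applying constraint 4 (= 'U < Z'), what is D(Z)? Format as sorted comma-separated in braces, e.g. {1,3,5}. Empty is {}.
Answer: {3,4}

Derivation:
Constraint 1 (Z < V) on D(Z)={2,3,4,6} D(V)={2,3,4,5,6}: Z {2,3,4,6}->{2,3,4}; V {2,3,4,5,6}->{3,4,5,6}
Constraint 2 (U + Z = V) on D(U)={2,3,4,5,6} D(Z)={2,3,4} D(V)={3,4,5,6}: U {2,3,4,5,6}->{2,3,4}; V {3,4,5,6}->{4,5,6}
Constraint 3 (Z != U) on D(Z)={2,3,4} D(U)={2,3,4}: no change
Constraint 4 (U < Z) on D(U)={2,3,4} D(Z)={2,3,4}: U {2,3,4}->{2,3}; Z {2,3,4}->{3,4}
So after constraint 4: D(Z) = {3,4}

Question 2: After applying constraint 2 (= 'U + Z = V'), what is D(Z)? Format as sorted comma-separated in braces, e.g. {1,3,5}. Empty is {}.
Constraint 1 (Z < V) on D(Z)={2,3,4,6} D(V)={2,3,4,5,6}: Z {2,3,4,6}->{2,3,4}; V {2,3,4,5,6}->{3,4,5,6}
Constraint 2 (U + Z = V) on D(U)={2,3,4,5,6} D(Z)={2,3,4} D(V)={3,4,5,6}: U {2,3,4,5,6}->{2,3,4}; V {3,4,5,6}->{4,5,6}
So after constraint 2: D(Z) = {2,3,4}

Answer: {2,3,4}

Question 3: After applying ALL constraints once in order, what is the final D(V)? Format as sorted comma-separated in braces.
Answer: {4,5,6}

Derivation:
Constraint 1 (Z < V) on D(Z)={2,3,4,6} D(V)={2,3,4,5,6}: Z {2,3,4,6}->{2,3,4}; V {2,3,4,5,6}->{3,4,5,6}
Constraint 2 (U + Z = V) on D(U)={2,3,4,5,6} D(Z)={2,3,4} D(V)={3,4,5,6}: U {2,3,4,5,6}->{2,3,4}; V {3,4,5,6}->{4,5,6}
Constraint 3 (Z != U) on D(Z)={2,3,4} D(U)={2,3,4}: no change
Constraint 4 (U < Z) on D(U)={2,3,4} D(Z)={2,3,4}: U {2,3,4}->{2,3}; Z {2,3,4}->{3,4}
So after all 4 constraints: D(V) = {4,5,6}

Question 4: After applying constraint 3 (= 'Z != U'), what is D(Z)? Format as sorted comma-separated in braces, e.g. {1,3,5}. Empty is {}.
Constraint 1 (Z < V) on D(Z)={2,3,4,6} D(V)={2,3,4,5,6}: Z {2,3,4,6}->{2,3,4}; V {2,3,4,5,6}->{3,4,5,6}
Constraint 2 (U + Z = V) on D(U)={2,3,4,5,6} D(Z)={2,3,4} D(V)={3,4,5,6}: U {2,3,4,5,6}->{2,3,4}; V {3,4,5,6}->{4,5,6}
Constraint 3 (Z != U) on D(Z)={2,3,4} D(U)={2,3,4}: no change
So after constraint 3: D(Z) = {2,3,4}

Answer: {2,3,4}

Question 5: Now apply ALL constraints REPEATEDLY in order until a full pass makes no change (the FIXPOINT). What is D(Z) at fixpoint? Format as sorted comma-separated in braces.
Answer: {3,4}

Derivation:
pass 0 (initial): D(Z)={2,3,4,6}
pass 1: U {2,3,4,5,6}->{2,3}; V {2,3,4,5,6}->{4,5,6}; Z {2,3,4,6}->{3,4}
pass 2: V {4,5,6}->{5,6}
pass 3: no change
Fixpoint after 3 passes: D(Z) = {3,4}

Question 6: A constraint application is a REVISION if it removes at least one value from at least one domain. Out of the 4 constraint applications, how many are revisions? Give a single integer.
Constraint 1 (Z < V) on D(Z)={2,3,4,6} D(V)={2,3,4,5,6}: Z {2,3,4,6}->{2,3,4}; V {2,3,4,5,6}->{3,4,5,6} => REVISION
Constraint 2 (U + Z = V) on D(U)={2,3,4,5,6} D(Z)={2,3,4} D(V)={3,4,5,6}: U {2,3,4,5,6}->{2,3,4}; V {3,4,5,6}->{4,5,6} => REVISION
Constraint 3 (Z != U) on D(Z)={2,3,4} D(U)={2,3,4}: no change => not a revision
Constraint 4 (U < Z) on D(U)={2,3,4} D(Z)={2,3,4}: U {2,3,4}->{2,3}; Z {2,3,4}->{3,4} => REVISION
Total revisions = 3

Answer: 3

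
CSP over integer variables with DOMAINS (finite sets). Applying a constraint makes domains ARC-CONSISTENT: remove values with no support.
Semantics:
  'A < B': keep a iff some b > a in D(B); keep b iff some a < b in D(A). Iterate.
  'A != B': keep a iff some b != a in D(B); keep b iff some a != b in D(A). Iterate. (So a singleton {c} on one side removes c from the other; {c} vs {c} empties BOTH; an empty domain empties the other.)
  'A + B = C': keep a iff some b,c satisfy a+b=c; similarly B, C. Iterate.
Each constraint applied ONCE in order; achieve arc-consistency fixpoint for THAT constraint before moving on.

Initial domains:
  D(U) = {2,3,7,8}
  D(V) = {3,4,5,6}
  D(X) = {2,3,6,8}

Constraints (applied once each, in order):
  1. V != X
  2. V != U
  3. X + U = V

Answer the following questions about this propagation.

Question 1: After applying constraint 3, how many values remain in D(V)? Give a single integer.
Constraint 1 (V != X) on D(V)={3,4,5,6} D(X)={2,3,6,8}: no change
Constraint 2 (V != U) on D(V)={3,4,5,6} D(U)={2,3,7,8}: no change
Constraint 3 (X + U = V) on D(X)={2,3,6,8} D(U)={2,3,7,8} D(V)={3,4,5,6}: X {2,3,6,8}->{2,3}; U {2,3,7,8}->{2,3}; V {3,4,5,6}->{4,5,6}
So after constraint 3: D(V)={4,5,6}, size = 3

Answer: 3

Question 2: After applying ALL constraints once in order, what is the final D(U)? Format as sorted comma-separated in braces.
Answer: {2,3}

Derivation:
Constraint 1 (V != X) on D(V)={3,4,5,6} D(X)={2,3,6,8}: no change
Constraint 2 (V != U) on D(V)={3,4,5,6} D(U)={2,3,7,8}: no change
Constraint 3 (X + U = V) on D(X)={2,3,6,8} D(U)={2,3,7,8} D(V)={3,4,5,6}: X {2,3,6,8}->{2,3}; U {2,3,7,8}->{2,3}; V {3,4,5,6}->{4,5,6}
So after all 3 constraints: D(U) = {2,3}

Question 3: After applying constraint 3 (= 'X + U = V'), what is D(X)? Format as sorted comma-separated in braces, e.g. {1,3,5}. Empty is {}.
Constraint 1 (V != X) on D(V)={3,4,5,6} D(X)={2,3,6,8}: no change
Constraint 2 (V != U) on D(V)={3,4,5,6} D(U)={2,3,7,8}: no change
Constraint 3 (X + U = V) on D(X)={2,3,6,8} D(U)={2,3,7,8} D(V)={3,4,5,6}: X {2,3,6,8}->{2,3}; U {2,3,7,8}->{2,3}; V {3,4,5,6}->{4,5,6}
So after constraint 3: D(X) = {2,3}

Answer: {2,3}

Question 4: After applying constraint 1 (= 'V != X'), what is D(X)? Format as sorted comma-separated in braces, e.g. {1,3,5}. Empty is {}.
Constraint 1 (V != X) on D(V)={3,4,5,6} D(X)={2,3,6,8}: no change
So after constraint 1: D(X) = {2,3,6,8}

Answer: {2,3,6,8}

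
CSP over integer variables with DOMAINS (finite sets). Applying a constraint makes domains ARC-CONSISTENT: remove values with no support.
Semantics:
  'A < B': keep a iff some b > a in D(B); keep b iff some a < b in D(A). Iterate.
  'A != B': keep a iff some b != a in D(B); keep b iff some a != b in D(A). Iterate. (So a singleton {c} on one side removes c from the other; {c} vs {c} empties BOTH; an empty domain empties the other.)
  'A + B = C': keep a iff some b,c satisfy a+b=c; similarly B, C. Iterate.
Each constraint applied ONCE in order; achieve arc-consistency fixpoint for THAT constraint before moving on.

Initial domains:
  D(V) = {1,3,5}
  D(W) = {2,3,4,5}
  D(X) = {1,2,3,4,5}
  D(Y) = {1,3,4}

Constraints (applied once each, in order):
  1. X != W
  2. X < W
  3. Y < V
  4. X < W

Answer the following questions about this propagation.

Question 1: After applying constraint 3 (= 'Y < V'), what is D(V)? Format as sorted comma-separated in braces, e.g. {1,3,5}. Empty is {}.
Answer: {3,5}

Derivation:
Constraint 1 (X != W) on D(X)={1,2,3,4,5} D(W)={2,3,4,5}: no change
Constraint 2 (X < W) on D(X)={1,2,3,4,5} D(W)={2,3,4,5}: X {1,2,3,4,5}->{1,2,3,4}
Constraint 3 (Y < V) on D(Y)={1,3,4} D(V)={1,3,5}: V {1,3,5}->{3,5}
So after constraint 3: D(V) = {3,5}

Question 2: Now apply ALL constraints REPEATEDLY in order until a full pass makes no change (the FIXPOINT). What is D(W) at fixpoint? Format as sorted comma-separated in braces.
Answer: {2,3,4,5}

Derivation:
pass 0 (initial): D(W)={2,3,4,5}
pass 1: V {1,3,5}->{3,5}; X {1,2,3,4,5}->{1,2,3,4}
pass 2: no change
Fixpoint after 2 passes: D(W) = {2,3,4,5}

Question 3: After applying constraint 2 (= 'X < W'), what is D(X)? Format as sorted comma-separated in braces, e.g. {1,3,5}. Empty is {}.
Constraint 1 (X != W) on D(X)={1,2,3,4,5} D(W)={2,3,4,5}: no change
Constraint 2 (X < W) on D(X)={1,2,3,4,5} D(W)={2,3,4,5}: X {1,2,3,4,5}->{1,2,3,4}
So after constraint 2: D(X) = {1,2,3,4}

Answer: {1,2,3,4}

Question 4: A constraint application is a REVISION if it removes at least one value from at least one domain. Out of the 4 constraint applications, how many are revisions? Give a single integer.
Answer: 2

Derivation:
Constraint 1 (X != W) on D(X)={1,2,3,4,5} D(W)={2,3,4,5}: no change => not a revision
Constraint 2 (X < W) on D(X)={1,2,3,4,5} D(W)={2,3,4,5}: X {1,2,3,4,5}->{1,2,3,4} => REVISION
Constraint 3 (Y < V) on D(Y)={1,3,4} D(V)={1,3,5}: V {1,3,5}->{3,5} => REVISION
Constraint 4 (X < W) on D(X)={1,2,3,4} D(W)={2,3,4,5}: no change => not a revision
Total revisions = 2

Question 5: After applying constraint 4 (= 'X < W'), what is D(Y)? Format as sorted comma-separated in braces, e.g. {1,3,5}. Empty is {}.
Constraint 1 (X != W) on D(X)={1,2,3,4,5} D(W)={2,3,4,5}: no change
Constraint 2 (X < W) on D(X)={1,2,3,4,5} D(W)={2,3,4,5}: X {1,2,3,4,5}->{1,2,3,4}
Constraint 3 (Y < V) on D(Y)={1,3,4} D(V)={1,3,5}: V {1,3,5}->{3,5}
Constraint 4 (X < W) on D(X)={1,2,3,4} D(W)={2,3,4,5}: no change
So after constraint 4: D(Y) = {1,3,4}

Answer: {1,3,4}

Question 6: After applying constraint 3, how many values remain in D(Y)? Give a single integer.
Constraint 1 (X != W) on D(X)={1,2,3,4,5} D(W)={2,3,4,5}: no change
Constraint 2 (X < W) on D(X)={1,2,3,4,5} D(W)={2,3,4,5}: X {1,2,3,4,5}->{1,2,3,4}
Constraint 3 (Y < V) on D(Y)={1,3,4} D(V)={1,3,5}: V {1,3,5}->{3,5}
So after constraint 3: D(Y)={1,3,4}, size = 3

Answer: 3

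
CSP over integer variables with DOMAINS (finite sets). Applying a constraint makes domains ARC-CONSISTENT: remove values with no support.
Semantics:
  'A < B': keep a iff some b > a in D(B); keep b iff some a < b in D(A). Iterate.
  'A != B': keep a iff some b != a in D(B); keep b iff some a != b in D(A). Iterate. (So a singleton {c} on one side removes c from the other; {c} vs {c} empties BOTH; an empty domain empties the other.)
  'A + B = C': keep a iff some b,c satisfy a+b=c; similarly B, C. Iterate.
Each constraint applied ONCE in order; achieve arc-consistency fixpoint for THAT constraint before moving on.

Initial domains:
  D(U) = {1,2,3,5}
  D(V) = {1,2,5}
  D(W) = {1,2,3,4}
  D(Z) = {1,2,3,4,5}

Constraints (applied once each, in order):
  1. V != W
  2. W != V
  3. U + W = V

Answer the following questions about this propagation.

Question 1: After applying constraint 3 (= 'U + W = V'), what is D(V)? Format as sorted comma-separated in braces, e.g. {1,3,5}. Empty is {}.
Answer: {2,5}

Derivation:
Constraint 1 (V != W) on D(V)={1,2,5} D(W)={1,2,3,4}: no change
Constraint 2 (W != V) on D(W)={1,2,3,4} D(V)={1,2,5}: no change
Constraint 3 (U + W = V) on D(U)={1,2,3,5} D(W)={1,2,3,4} D(V)={1,2,5}: U {1,2,3,5}->{1,2,3}; V {1,2,5}->{2,5}
So after constraint 3: D(V) = {2,5}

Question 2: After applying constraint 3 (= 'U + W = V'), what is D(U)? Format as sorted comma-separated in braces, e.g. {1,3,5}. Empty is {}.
Answer: {1,2,3}

Derivation:
Constraint 1 (V != W) on D(V)={1,2,5} D(W)={1,2,3,4}: no change
Constraint 2 (W != V) on D(W)={1,2,3,4} D(V)={1,2,5}: no change
Constraint 3 (U + W = V) on D(U)={1,2,3,5} D(W)={1,2,3,4} D(V)={1,2,5}: U {1,2,3,5}->{1,2,3}; V {1,2,5}->{2,5}
So after constraint 3: D(U) = {1,2,3}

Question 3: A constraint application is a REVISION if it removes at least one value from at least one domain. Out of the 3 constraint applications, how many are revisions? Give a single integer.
Constraint 1 (V != W) on D(V)={1,2,5} D(W)={1,2,3,4}: no change => not a revision
Constraint 2 (W != V) on D(W)={1,2,3,4} D(V)={1,2,5}: no change => not a revision
Constraint 3 (U + W = V) on D(U)={1,2,3,5} D(W)={1,2,3,4} D(V)={1,2,5}: U {1,2,3,5}->{1,2,3}; V {1,2,5}->{2,5} => REVISION
Total revisions = 1

Answer: 1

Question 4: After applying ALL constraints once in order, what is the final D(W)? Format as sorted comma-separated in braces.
Constraint 1 (V != W) on D(V)={1,2,5} D(W)={1,2,3,4}: no change
Constraint 2 (W != V) on D(W)={1,2,3,4} D(V)={1,2,5}: no change
Constraint 3 (U + W = V) on D(U)={1,2,3,5} D(W)={1,2,3,4} D(V)={1,2,5}: U {1,2,3,5}->{1,2,3}; V {1,2,5}->{2,5}
So after all 3 constraints: D(W) = {1,2,3,4}

Answer: {1,2,3,4}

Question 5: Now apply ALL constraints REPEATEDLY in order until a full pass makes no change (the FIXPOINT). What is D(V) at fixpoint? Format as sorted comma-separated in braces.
pass 0 (initial): D(V)={1,2,5}
pass 1: U {1,2,3,5}->{1,2,3}; V {1,2,5}->{2,5}
pass 2: no change
Fixpoint after 2 passes: D(V) = {2,5}

Answer: {2,5}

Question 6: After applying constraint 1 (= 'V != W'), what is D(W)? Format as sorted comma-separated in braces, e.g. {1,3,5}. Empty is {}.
Constraint 1 (V != W) on D(V)={1,2,5} D(W)={1,2,3,4}: no change
So after constraint 1: D(W) = {1,2,3,4}

Answer: {1,2,3,4}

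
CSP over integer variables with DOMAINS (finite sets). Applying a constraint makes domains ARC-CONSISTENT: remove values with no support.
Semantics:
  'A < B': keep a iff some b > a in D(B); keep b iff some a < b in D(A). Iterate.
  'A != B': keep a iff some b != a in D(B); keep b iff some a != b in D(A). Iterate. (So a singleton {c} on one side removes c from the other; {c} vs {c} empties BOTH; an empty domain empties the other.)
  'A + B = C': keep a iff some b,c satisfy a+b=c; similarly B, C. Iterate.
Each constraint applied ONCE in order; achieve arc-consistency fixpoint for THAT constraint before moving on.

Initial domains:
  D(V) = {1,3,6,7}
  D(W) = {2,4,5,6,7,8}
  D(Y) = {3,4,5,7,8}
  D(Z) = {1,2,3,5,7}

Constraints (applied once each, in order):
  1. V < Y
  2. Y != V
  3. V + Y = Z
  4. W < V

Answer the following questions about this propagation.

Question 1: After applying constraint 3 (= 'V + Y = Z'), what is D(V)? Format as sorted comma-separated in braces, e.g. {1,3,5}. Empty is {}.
Answer: {1,3}

Derivation:
Constraint 1 (V < Y) on D(V)={1,3,6,7} D(Y)={3,4,5,7,8}: no change
Constraint 2 (Y != V) on D(Y)={3,4,5,7,8} D(V)={1,3,6,7}: no change
Constraint 3 (V + Y = Z) on D(V)={1,3,6,7} D(Y)={3,4,5,7,8} D(Z)={1,2,3,5,7}: V {1,3,6,7}->{1,3}; Y {3,4,5,7,8}->{4}; Z {1,2,3,5,7}->{5,7}
So after constraint 3: D(V) = {1,3}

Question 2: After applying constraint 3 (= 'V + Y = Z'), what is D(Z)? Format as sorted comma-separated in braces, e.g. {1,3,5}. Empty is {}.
Constraint 1 (V < Y) on D(V)={1,3,6,7} D(Y)={3,4,5,7,8}: no change
Constraint 2 (Y != V) on D(Y)={3,4,5,7,8} D(V)={1,3,6,7}: no change
Constraint 3 (V + Y = Z) on D(V)={1,3,6,7} D(Y)={3,4,5,7,8} D(Z)={1,2,3,5,7}: V {1,3,6,7}->{1,3}; Y {3,4,5,7,8}->{4}; Z {1,2,3,5,7}->{5,7}
So after constraint 3: D(Z) = {5,7}

Answer: {5,7}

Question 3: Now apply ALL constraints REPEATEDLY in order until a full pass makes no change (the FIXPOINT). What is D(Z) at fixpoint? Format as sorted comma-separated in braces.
pass 0 (initial): D(Z)={1,2,3,5,7}
pass 1: V {1,3,6,7}->{3}; W {2,4,5,6,7,8}->{2}; Y {3,4,5,7,8}->{4}; Z {1,2,3,5,7}->{5,7}
pass 2: Z {5,7}->{7}
pass 3: no change
Fixpoint after 3 passes: D(Z) = {7}

Answer: {7}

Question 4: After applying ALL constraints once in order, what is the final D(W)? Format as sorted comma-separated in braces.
Constraint 1 (V < Y) on D(V)={1,3,6,7} D(Y)={3,4,5,7,8}: no change
Constraint 2 (Y != V) on D(Y)={3,4,5,7,8} D(V)={1,3,6,7}: no change
Constraint 3 (V + Y = Z) on D(V)={1,3,6,7} D(Y)={3,4,5,7,8} D(Z)={1,2,3,5,7}: V {1,3,6,7}->{1,3}; Y {3,4,5,7,8}->{4}; Z {1,2,3,5,7}->{5,7}
Constraint 4 (W < V) on D(W)={2,4,5,6,7,8} D(V)={1,3}: W {2,4,5,6,7,8}->{2}; V {1,3}->{3}
So after all 4 constraints: D(W) = {2}

Answer: {2}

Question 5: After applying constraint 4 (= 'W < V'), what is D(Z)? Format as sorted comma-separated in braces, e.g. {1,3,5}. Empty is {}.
Constraint 1 (V < Y) on D(V)={1,3,6,7} D(Y)={3,4,5,7,8}: no change
Constraint 2 (Y != V) on D(Y)={3,4,5,7,8} D(V)={1,3,6,7}: no change
Constraint 3 (V + Y = Z) on D(V)={1,3,6,7} D(Y)={3,4,5,7,8} D(Z)={1,2,3,5,7}: V {1,3,6,7}->{1,3}; Y {3,4,5,7,8}->{4}; Z {1,2,3,5,7}->{5,7}
Constraint 4 (W < V) on D(W)={2,4,5,6,7,8} D(V)={1,3}: W {2,4,5,6,7,8}->{2}; V {1,3}->{3}
So after constraint 4: D(Z) = {5,7}

Answer: {5,7}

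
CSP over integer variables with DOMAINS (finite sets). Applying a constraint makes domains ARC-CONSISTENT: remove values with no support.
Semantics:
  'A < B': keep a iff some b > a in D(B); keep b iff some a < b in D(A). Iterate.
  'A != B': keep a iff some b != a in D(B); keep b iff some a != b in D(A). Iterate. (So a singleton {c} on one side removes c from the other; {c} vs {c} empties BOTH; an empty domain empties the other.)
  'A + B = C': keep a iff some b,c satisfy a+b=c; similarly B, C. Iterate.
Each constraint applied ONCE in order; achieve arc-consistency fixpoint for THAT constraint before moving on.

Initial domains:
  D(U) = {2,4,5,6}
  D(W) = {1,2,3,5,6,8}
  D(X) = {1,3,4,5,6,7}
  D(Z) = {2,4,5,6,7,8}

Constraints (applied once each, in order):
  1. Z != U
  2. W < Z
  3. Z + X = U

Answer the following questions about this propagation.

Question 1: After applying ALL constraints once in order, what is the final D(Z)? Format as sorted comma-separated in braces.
Answer: {2,4,5}

Derivation:
Constraint 1 (Z != U) on D(Z)={2,4,5,6,7,8} D(U)={2,4,5,6}: no change
Constraint 2 (W < Z) on D(W)={1,2,3,5,6,8} D(Z)={2,4,5,6,7,8}: W {1,2,3,5,6,8}->{1,2,3,5,6}
Constraint 3 (Z + X = U) on D(Z)={2,4,5,6,7,8} D(X)={1,3,4,5,6,7} D(U)={2,4,5,6}: Z {2,4,5,6,7,8}->{2,4,5}; X {1,3,4,5,6,7}->{1,3,4}; U {2,4,5,6}->{5,6}
So after all 3 constraints: D(Z) = {2,4,5}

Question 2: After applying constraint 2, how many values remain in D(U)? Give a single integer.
Constraint 1 (Z != U) on D(Z)={2,4,5,6,7,8} D(U)={2,4,5,6}: no change
Constraint 2 (W < Z) on D(W)={1,2,3,5,6,8} D(Z)={2,4,5,6,7,8}: W {1,2,3,5,6,8}->{1,2,3,5,6}
So after constraint 2: D(U)={2,4,5,6}, size = 4

Answer: 4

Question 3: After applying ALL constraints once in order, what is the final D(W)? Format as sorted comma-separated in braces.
Answer: {1,2,3,5,6}

Derivation:
Constraint 1 (Z != U) on D(Z)={2,4,5,6,7,8} D(U)={2,4,5,6}: no change
Constraint 2 (W < Z) on D(W)={1,2,3,5,6,8} D(Z)={2,4,5,6,7,8}: W {1,2,3,5,6,8}->{1,2,3,5,6}
Constraint 3 (Z + X = U) on D(Z)={2,4,5,6,7,8} D(X)={1,3,4,5,6,7} D(U)={2,4,5,6}: Z {2,4,5,6,7,8}->{2,4,5}; X {1,3,4,5,6,7}->{1,3,4}; U {2,4,5,6}->{5,6}
So after all 3 constraints: D(W) = {1,2,3,5,6}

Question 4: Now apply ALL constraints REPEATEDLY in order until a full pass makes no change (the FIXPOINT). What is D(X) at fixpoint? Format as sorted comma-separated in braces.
pass 0 (initial): D(X)={1,3,4,5,6,7}
pass 1: U {2,4,5,6}->{5,6}; W {1,2,3,5,6,8}->{1,2,3,5,6}; X {1,3,4,5,6,7}->{1,3,4}; Z {2,4,5,6,7,8}->{2,4,5}
pass 2: W {1,2,3,5,6}->{1,2,3}
pass 3: no change
Fixpoint after 3 passes: D(X) = {1,3,4}

Answer: {1,3,4}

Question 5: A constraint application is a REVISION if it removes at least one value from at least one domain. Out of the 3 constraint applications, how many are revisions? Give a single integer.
Answer: 2

Derivation:
Constraint 1 (Z != U) on D(Z)={2,4,5,6,7,8} D(U)={2,4,5,6}: no change => not a revision
Constraint 2 (W < Z) on D(W)={1,2,3,5,6,8} D(Z)={2,4,5,6,7,8}: W {1,2,3,5,6,8}->{1,2,3,5,6} => REVISION
Constraint 3 (Z + X = U) on D(Z)={2,4,5,6,7,8} D(X)={1,3,4,5,6,7} D(U)={2,4,5,6}: Z {2,4,5,6,7,8}->{2,4,5}; X {1,3,4,5,6,7}->{1,3,4}; U {2,4,5,6}->{5,6} => REVISION
Total revisions = 2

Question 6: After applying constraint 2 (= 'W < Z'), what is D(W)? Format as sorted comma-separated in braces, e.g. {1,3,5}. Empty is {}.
Constraint 1 (Z != U) on D(Z)={2,4,5,6,7,8} D(U)={2,4,5,6}: no change
Constraint 2 (W < Z) on D(W)={1,2,3,5,6,8} D(Z)={2,4,5,6,7,8}: W {1,2,3,5,6,8}->{1,2,3,5,6}
So after constraint 2: D(W) = {1,2,3,5,6}

Answer: {1,2,3,5,6}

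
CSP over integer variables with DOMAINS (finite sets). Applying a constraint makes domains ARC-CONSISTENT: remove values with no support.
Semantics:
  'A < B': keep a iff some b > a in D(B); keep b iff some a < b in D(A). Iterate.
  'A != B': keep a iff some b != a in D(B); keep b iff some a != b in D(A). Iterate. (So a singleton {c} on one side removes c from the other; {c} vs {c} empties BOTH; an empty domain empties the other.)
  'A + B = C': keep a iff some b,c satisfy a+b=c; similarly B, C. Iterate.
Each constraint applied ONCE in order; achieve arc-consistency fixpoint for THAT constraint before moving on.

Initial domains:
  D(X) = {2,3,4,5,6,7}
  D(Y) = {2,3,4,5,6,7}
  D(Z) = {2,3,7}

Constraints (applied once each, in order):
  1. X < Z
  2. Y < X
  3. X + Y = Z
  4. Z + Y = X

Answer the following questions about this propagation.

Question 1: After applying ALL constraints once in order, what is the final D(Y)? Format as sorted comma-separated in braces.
Constraint 1 (X < Z) on D(X)={2,3,4,5,6,7} D(Z)={2,3,7}: X {2,3,4,5,6,7}->{2,3,4,5,6}; Z {2,3,7}->{3,7}
Constraint 2 (Y < X) on D(Y)={2,3,4,5,6,7} D(X)={2,3,4,5,6}: Y {2,3,4,5,6,7}->{2,3,4,5}; X {2,3,4,5,6}->{3,4,5,6}
Constraint 3 (X + Y = Z) on D(X)={3,4,5,6} D(Y)={2,3,4,5} D(Z)={3,7}: X {3,4,5,6}->{3,4,5}; Y {2,3,4,5}->{2,3,4}; Z {3,7}->{7}
Constraint 4 (Z + Y = X) on D(Z)={7} D(Y)={2,3,4} D(X)={3,4,5}: Z {7}->{}; Y {2,3,4}->{}; X {3,4,5}->{}
So after all 4 constraints: D(Y) = {}

Answer: {}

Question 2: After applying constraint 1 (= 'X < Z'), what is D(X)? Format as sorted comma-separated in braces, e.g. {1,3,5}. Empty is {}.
Constraint 1 (X < Z) on D(X)={2,3,4,5,6,7} D(Z)={2,3,7}: X {2,3,4,5,6,7}->{2,3,4,5,6}; Z {2,3,7}->{3,7}
So after constraint 1: D(X) = {2,3,4,5,6}

Answer: {2,3,4,5,6}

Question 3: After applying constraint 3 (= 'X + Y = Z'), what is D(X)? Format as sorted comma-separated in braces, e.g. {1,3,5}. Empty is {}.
Constraint 1 (X < Z) on D(X)={2,3,4,5,6,7} D(Z)={2,3,7}: X {2,3,4,5,6,7}->{2,3,4,5,6}; Z {2,3,7}->{3,7}
Constraint 2 (Y < X) on D(Y)={2,3,4,5,6,7} D(X)={2,3,4,5,6}: Y {2,3,4,5,6,7}->{2,3,4,5}; X {2,3,4,5,6}->{3,4,5,6}
Constraint 3 (X + Y = Z) on D(X)={3,4,5,6} D(Y)={2,3,4,5} D(Z)={3,7}: X {3,4,5,6}->{3,4,5}; Y {2,3,4,5}->{2,3,4}; Z {3,7}->{7}
So after constraint 3: D(X) = {3,4,5}

Answer: {3,4,5}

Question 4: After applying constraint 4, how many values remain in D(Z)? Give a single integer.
Answer: 0

Derivation:
Constraint 1 (X < Z) on D(X)={2,3,4,5,6,7} D(Z)={2,3,7}: X {2,3,4,5,6,7}->{2,3,4,5,6}; Z {2,3,7}->{3,7}
Constraint 2 (Y < X) on D(Y)={2,3,4,5,6,7} D(X)={2,3,4,5,6}: Y {2,3,4,5,6,7}->{2,3,4,5}; X {2,3,4,5,6}->{3,4,5,6}
Constraint 3 (X + Y = Z) on D(X)={3,4,5,6} D(Y)={2,3,4,5} D(Z)={3,7}: X {3,4,5,6}->{3,4,5}; Y {2,3,4,5}->{2,3,4}; Z {3,7}->{7}
Constraint 4 (Z + Y = X) on D(Z)={7} D(Y)={2,3,4} D(X)={3,4,5}: Z {7}->{}; Y {2,3,4}->{}; X {3,4,5}->{}
So after constraint 4: D(Z)={}, size = 0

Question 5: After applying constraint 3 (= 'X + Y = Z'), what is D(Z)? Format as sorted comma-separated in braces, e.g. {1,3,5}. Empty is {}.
Constraint 1 (X < Z) on D(X)={2,3,4,5,6,7} D(Z)={2,3,7}: X {2,3,4,5,6,7}->{2,3,4,5,6}; Z {2,3,7}->{3,7}
Constraint 2 (Y < X) on D(Y)={2,3,4,5,6,7} D(X)={2,3,4,5,6}: Y {2,3,4,5,6,7}->{2,3,4,5}; X {2,3,4,5,6}->{3,4,5,6}
Constraint 3 (X + Y = Z) on D(X)={3,4,5,6} D(Y)={2,3,4,5} D(Z)={3,7}: X {3,4,5,6}->{3,4,5}; Y {2,3,4,5}->{2,3,4}; Z {3,7}->{7}
So after constraint 3: D(Z) = {7}

Answer: {7}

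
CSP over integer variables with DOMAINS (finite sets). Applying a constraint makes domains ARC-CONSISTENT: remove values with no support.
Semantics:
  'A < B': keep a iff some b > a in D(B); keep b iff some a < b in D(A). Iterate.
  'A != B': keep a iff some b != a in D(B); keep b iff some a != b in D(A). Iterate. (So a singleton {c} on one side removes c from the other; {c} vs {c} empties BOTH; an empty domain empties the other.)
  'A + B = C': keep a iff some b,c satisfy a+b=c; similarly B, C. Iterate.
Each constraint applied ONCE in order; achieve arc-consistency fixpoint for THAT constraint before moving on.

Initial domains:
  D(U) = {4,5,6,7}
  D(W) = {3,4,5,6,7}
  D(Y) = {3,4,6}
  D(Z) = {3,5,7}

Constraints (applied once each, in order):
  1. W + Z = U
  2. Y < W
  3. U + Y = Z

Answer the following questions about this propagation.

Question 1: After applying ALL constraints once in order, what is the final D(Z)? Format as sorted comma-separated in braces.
Constraint 1 (W + Z = U) on D(W)={3,4,5,6,7} D(Z)={3,5,7} D(U)={4,5,6,7}: W {3,4,5,6,7}->{3,4}; Z {3,5,7}->{3}; U {4,5,6,7}->{6,7}
Constraint 2 (Y < W) on D(Y)={3,4,6} D(W)={3,4}: Y {3,4,6}->{3}; W {3,4}->{4}
Constraint 3 (U + Y = Z) on D(U)={6,7} D(Y)={3} D(Z)={3}: U {6,7}->{}; Y {3}->{}; Z {3}->{}
So after all 3 constraints: D(Z) = {}

Answer: {}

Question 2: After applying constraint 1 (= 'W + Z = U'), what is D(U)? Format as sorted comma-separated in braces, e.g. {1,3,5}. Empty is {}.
Constraint 1 (W + Z = U) on D(W)={3,4,5,6,7} D(Z)={3,5,7} D(U)={4,5,6,7}: W {3,4,5,6,7}->{3,4}; Z {3,5,7}->{3}; U {4,5,6,7}->{6,7}
So after constraint 1: D(U) = {6,7}

Answer: {6,7}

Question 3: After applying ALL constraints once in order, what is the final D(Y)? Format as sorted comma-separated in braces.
Constraint 1 (W + Z = U) on D(W)={3,4,5,6,7} D(Z)={3,5,7} D(U)={4,5,6,7}: W {3,4,5,6,7}->{3,4}; Z {3,5,7}->{3}; U {4,5,6,7}->{6,7}
Constraint 2 (Y < W) on D(Y)={3,4,6} D(W)={3,4}: Y {3,4,6}->{3}; W {3,4}->{4}
Constraint 3 (U + Y = Z) on D(U)={6,7} D(Y)={3} D(Z)={3}: U {6,7}->{}; Y {3}->{}; Z {3}->{}
So after all 3 constraints: D(Y) = {}

Answer: {}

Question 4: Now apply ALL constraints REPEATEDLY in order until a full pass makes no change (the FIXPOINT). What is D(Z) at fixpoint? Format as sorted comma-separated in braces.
Answer: {}

Derivation:
pass 0 (initial): D(Z)={3,5,7}
pass 1: U {4,5,6,7}->{}; W {3,4,5,6,7}->{4}; Y {3,4,6}->{}; Z {3,5,7}->{}
pass 2: W {4}->{}
pass 3: no change
Fixpoint after 3 passes: D(Z) = {}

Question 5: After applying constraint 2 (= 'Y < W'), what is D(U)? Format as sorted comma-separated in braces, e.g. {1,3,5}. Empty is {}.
Answer: {6,7}

Derivation:
Constraint 1 (W + Z = U) on D(W)={3,4,5,6,7} D(Z)={3,5,7} D(U)={4,5,6,7}: W {3,4,5,6,7}->{3,4}; Z {3,5,7}->{3}; U {4,5,6,7}->{6,7}
Constraint 2 (Y < W) on D(Y)={3,4,6} D(W)={3,4}: Y {3,4,6}->{3}; W {3,4}->{4}
So after constraint 2: D(U) = {6,7}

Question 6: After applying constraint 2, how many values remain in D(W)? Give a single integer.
Answer: 1

Derivation:
Constraint 1 (W + Z = U) on D(W)={3,4,5,6,7} D(Z)={3,5,7} D(U)={4,5,6,7}: W {3,4,5,6,7}->{3,4}; Z {3,5,7}->{3}; U {4,5,6,7}->{6,7}
Constraint 2 (Y < W) on D(Y)={3,4,6} D(W)={3,4}: Y {3,4,6}->{3}; W {3,4}->{4}
So after constraint 2: D(W)={4}, size = 1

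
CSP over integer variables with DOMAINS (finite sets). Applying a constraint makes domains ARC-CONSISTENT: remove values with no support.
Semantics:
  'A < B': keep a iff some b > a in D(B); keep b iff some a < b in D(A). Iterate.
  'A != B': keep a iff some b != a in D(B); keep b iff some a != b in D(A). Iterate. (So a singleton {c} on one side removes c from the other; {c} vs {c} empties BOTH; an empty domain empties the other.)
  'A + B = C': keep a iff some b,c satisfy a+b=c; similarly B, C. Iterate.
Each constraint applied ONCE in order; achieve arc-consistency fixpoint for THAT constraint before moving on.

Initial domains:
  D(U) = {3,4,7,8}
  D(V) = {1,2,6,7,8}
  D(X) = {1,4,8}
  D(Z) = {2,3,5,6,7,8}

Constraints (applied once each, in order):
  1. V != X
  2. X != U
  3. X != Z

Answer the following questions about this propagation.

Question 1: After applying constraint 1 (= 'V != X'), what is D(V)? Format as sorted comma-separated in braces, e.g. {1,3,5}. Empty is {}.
Answer: {1,2,6,7,8}

Derivation:
Constraint 1 (V != X) on D(V)={1,2,6,7,8} D(X)={1,4,8}: no change
So after constraint 1: D(V) = {1,2,6,7,8}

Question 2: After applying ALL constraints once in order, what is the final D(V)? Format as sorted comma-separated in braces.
Answer: {1,2,6,7,8}

Derivation:
Constraint 1 (V != X) on D(V)={1,2,6,7,8} D(X)={1,4,8}: no change
Constraint 2 (X != U) on D(X)={1,4,8} D(U)={3,4,7,8}: no change
Constraint 3 (X != Z) on D(X)={1,4,8} D(Z)={2,3,5,6,7,8}: no change
So after all 3 constraints: D(V) = {1,2,6,7,8}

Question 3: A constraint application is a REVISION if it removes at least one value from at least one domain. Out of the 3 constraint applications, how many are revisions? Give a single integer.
Answer: 0

Derivation:
Constraint 1 (V != X) on D(V)={1,2,6,7,8} D(X)={1,4,8}: no change => not a revision
Constraint 2 (X != U) on D(X)={1,4,8} D(U)={3,4,7,8}: no change => not a revision
Constraint 3 (X != Z) on D(X)={1,4,8} D(Z)={2,3,5,6,7,8}: no change => not a revision
Total revisions = 0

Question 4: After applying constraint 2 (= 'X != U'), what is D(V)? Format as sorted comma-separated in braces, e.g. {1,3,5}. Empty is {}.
Constraint 1 (V != X) on D(V)={1,2,6,7,8} D(X)={1,4,8}: no change
Constraint 2 (X != U) on D(X)={1,4,8} D(U)={3,4,7,8}: no change
So after constraint 2: D(V) = {1,2,6,7,8}

Answer: {1,2,6,7,8}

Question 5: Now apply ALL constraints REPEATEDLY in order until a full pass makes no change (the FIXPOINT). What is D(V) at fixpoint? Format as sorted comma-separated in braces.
Answer: {1,2,6,7,8}

Derivation:
pass 0 (initial): D(V)={1,2,6,7,8}
pass 1: no change
Fixpoint after 1 passes: D(V) = {1,2,6,7,8}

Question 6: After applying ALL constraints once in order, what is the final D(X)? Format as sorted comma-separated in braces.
Constraint 1 (V != X) on D(V)={1,2,6,7,8} D(X)={1,4,8}: no change
Constraint 2 (X != U) on D(X)={1,4,8} D(U)={3,4,7,8}: no change
Constraint 3 (X != Z) on D(X)={1,4,8} D(Z)={2,3,5,6,7,8}: no change
So after all 3 constraints: D(X) = {1,4,8}

Answer: {1,4,8}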